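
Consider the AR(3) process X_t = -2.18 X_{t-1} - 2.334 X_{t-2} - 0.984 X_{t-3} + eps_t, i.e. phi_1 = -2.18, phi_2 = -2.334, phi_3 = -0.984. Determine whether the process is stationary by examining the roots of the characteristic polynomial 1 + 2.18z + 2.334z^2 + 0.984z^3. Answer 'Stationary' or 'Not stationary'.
\text{Not stationary}

The AR(p) characteristic polynomial is P(z) = 1 + 2.18z + 2.334z^2 + 0.984z^3.
Stationarity requires all roots to lie outside the unit circle, i.e. |z| > 1 for every root.
Degree 3: look for a simple real root z0 first, then factor out (1 - z/z0) and solve the remaining quadratic.
Testing z0 = -1.25: P(-1.25) = 1 + (2.18)(-1.25) + (2.334)(-1.25)^2 + (0.984)(-1.25)^3
  = 1 + (-2.725) + (3.646875) + (-1.921875) = 0.  So z_0 = -1.25 is a root, |z_0| = 1.25.
Divide out the factor (1 + 0.8 z) = (1 - z/z0) (since 1/z0 = -0.8):
  P(z) = (1 + 0.8 z)(1 + (1.38) z + (1.23) z^2)
  [check: z-coef 1.38 - (-0.8) = 2.18; z^2-coef 1.23 - (-0.8)(1.38) = 2.334; z^3-coef -(-0.8)(1.23) = 0.984.]
Remaining roots from the quadratic factor 1 + (1.38) z + (1.23) z^2:
  Set 1 + (1.38) z + (1.23) z^2 = 0, i.e. a z^2 + b z + c = 0 with a = 1.23, b = 1.38, c = 1.
  Discriminant D = b^2 - 4ac = (1.38)^2 - 4*(1.23)*1 = 1.9044 - (4.92) = -3.0156.
  D < 0, so the roots are the complex-conjugate pair z = (-b +/- i sqrt(-D)) / (2a) = -0.561 +/- 0.7059i.
  For a conjugate pair |z|^2 = z * conj(z) = (product of roots) = c/a = 1/(1.23) = 0.813008, so |z| = sqrt(0.813008) = 0.9017 for both roots.
Moduli of all roots: 1.2500, 0.9017, 0.9017.
All moduli strictly greater than 1? No.
Verdict: Not stationary.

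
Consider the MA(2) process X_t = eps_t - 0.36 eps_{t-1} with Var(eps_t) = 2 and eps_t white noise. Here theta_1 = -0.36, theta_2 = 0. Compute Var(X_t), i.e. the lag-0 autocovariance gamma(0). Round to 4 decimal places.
\gamma(0) = 2.2592

For an MA(q) process X_t = eps_t + sum_i theta_i eps_{t-i} with
Var(eps_t) = sigma^2, the variance is
  gamma(0) = sigma^2 * (1 + sum_i theta_i^2).
  sum_i theta_i^2 = (-0.36)^2 + (0)^2 = 0.1296 + 0 = 0.1296.
  gamma(0) = 2 * (1 + 0.1296) = 2 * 1.1296 = 2.2592.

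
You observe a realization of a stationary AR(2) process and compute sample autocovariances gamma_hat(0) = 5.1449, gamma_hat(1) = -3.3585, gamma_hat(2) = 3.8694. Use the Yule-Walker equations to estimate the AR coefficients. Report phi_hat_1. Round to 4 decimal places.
\hat\phi_{1} = -0.2820

The Yule-Walker equations for an AR(p) process read, in matrix form,
  Gamma_p phi = r_p,   with   (Gamma_p)_{ij} = gamma(|i - j|),
                       (r_p)_i = gamma(i),   i,j = 1..p.
Substitute the sample gammas (Toeplitz matrix and right-hand side of size 2):
  Gamma_p = [[5.1449, -3.3585], [-3.3585, 5.1449]]
  r_p     = [-3.3585, 3.8694]
Written out:
  5.1449 phi_1 - 3.3585 phi_2 = -3.3585
  -3.3585 phi_1 + 5.1449 phi_2 = 3.8694
Solve by Cramer's rule:
  det = gamma(0)^2 - gamma(1)^2 = (5.1449)^2 - (-3.3585)^2 = 26.46999601 - 11.27952225 = 15.19047376
  phi_hat_1 = [gamma(1) gamma(0) - gamma(1) gamma(2)] / det = [(-3.3585)(5.1449) - (-3.3585)(3.8694)] / 15.19047376 = -4.28376675 / 15.19047376 = -0.282
  phi_hat_2 = [gamma(0) gamma(2) - gamma(1)^2] / det = [(5.1449)(3.8694) - (-3.3585)^2] / 15.19047376 = 8.62815381 / 15.19047376 = 0.568
So phi_hat = [-0.2820, 0.5680].
Therefore phi_hat_1 = -0.2820.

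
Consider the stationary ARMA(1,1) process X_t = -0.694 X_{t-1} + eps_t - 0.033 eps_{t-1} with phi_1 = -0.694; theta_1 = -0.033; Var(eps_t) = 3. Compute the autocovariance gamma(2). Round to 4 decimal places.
\gamma(2) = 2.9869

Multiply the model equation by X_{t-k} and take expectations. With theta_0 = psi_0 = 1 and psi_j the MA(infinity) weights, this gives
  gamma(k) - sum_i phi_i gamma(k-i) = c_k,
  c_k = sigma^2 * sum_{j=k..q} theta_j psi_{j-k}   (c_k = 0 for k > q),
using gamma(-m) = gamma(m).
psi-weights needed (psi_j = theta_j + sum_i phi_i psi_{j-i}):
  psi_1 = theta_1 + phi_1 = -0.033 + (-0.694) = -0.727
Right-hand sides:
  c_0 = sigma^2 (1 + theta_1 psi_1) = 3 * (1 + (-0.033)(-0.727)) = 3 * 1.023991 = 3.071973
  c_1 = sigma^2 theta_1 = 3 * (-0.033) = -0.099
  c_2 = 0
Equations for k = 0 and k = 1 (AR order 1):
  gamma(0) = phi_1 gamma(1) + c_0
  gamma(1) = phi_1 gamma(0) + c_1
Substituting the second into the first: gamma(0) (1 - phi_1^2) = c_0 + phi_1 c_1, so
  gamma(0) = (c_0 + phi_1 c_1) / (1 - phi_1^2) = (3.071973 + (-0.694)(-0.099)) / (1 - (-0.694)^2) = 3.140679 / 0.518364 = 6.058829.
  gamma(1) = phi_1 gamma(0) + c_1 = (-0.694)(6.058829) + (-0.099) = -4.303828.
For k = 2 (> q): gamma(2) = phi_1 gamma(1) = (-0.694)(-4.303828) = 2.986856.
Therefore gamma(2) = 2.9869 (to 4 decimal places).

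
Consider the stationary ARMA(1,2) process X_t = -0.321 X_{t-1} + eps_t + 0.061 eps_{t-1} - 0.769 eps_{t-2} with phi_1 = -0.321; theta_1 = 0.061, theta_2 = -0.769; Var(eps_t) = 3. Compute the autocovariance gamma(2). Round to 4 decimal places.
\gamma(2) = -2.0663

Multiply the model equation by X_{t-k} and take expectations. With theta_0 = psi_0 = 1 and psi_j the MA(infinity) weights, this gives
  gamma(k) - sum_i phi_i gamma(k-i) = c_k,
  c_k = sigma^2 * sum_{j=k..q} theta_j psi_{j-k}   (c_k = 0 for k > q),
using gamma(-m) = gamma(m).
psi-weights needed (psi_j = theta_j + sum_i phi_i psi_{j-i}):
  psi_1 = theta_1 + phi_1 = 0.061 + (-0.321) = -0.26
  psi_2 = theta_2 + phi_1 psi_1 = -0.769 + (-0.321)(-0.26) = -0.68554
Right-hand sides:
  c_0 = sigma^2 (1 + theta_1 psi_1 + theta_2 psi_2) = 3 * (1 + (0.061)(-0.26) + (-0.769)(-0.68554)) = 3 * 1.51132 = 4.533961
  c_1 = sigma^2 (theta_1 + theta_2 psi_1) = 3 * (0.061 + (-0.769)(-0.26)) = 0.78282
  c_2 = sigma^2 theta_2 = 3 * (-0.769) = -2.307
Equations for k = 0 and k = 1 (AR order 1):
  gamma(0) = phi_1 gamma(1) + c_0
  gamma(1) = phi_1 gamma(0) + c_1
Substituting the second into the first: gamma(0) (1 - phi_1^2) = c_0 + phi_1 c_1, so
  gamma(0) = (c_0 + phi_1 c_1) / (1 - phi_1^2) = (4.533961 + (-0.321)(0.78282)) / (1 - (-0.321)^2) = 4.282676 / 0.896959 = 4.774661.
  gamma(1) = phi_1 gamma(0) + c_1 = (-0.321)(4.774661) + (0.78282) = -0.749846.
For k = 2: gamma(2) = phi_1 gamma(1) + c_2
  = (-0.321)(-0.749846) + (-2.307) = -2.066299.
Therefore gamma(2) = -2.0663 (to 4 decimal places).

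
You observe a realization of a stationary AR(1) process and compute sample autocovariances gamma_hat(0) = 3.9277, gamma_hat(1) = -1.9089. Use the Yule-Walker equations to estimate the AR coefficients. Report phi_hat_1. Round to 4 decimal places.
\hat\phi_{1} = -0.4860

The Yule-Walker equations for an AR(p) process read, in matrix form,
  Gamma_p phi = r_p,   with   (Gamma_p)_{ij} = gamma(|i - j|),
                       (r_p)_i = gamma(i),   i,j = 1..p.
Substitute the sample gammas (Toeplitz matrix and right-hand side of size 1):
  Gamma_p = [[3.9277]]
  r_p     = [-1.9089]
With p = 1 this is the single equation gamma(0) phi_1 = gamma(1):
  phi_hat_1 = gamma(1) / gamma(0) = -1.9089 / 3.9277 = -0.4860.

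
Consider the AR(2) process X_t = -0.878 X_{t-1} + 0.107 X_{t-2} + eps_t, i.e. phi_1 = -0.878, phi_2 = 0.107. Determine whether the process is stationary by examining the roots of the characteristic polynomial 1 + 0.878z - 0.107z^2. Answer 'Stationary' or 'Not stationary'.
\text{Stationary}

The AR(p) characteristic polynomial is P(z) = 1 + 0.878z - 0.107z^2.
Stationarity requires all roots to lie outside the unit circle, i.e. |z| > 1 for every root.
Set 1 + (0.878) z + (-0.107) z^2 = 0, i.e. a z^2 + b z + c = 0 with a = -0.107, b = 0.878, c = 1.
Discriminant D = b^2 - 4ac = (0.878)^2 - 4*(-0.107)*1 = 0.770884 - (-0.428) = 1.198884.
D >= 0, so the roots are real: z = (-b +/- sqrt(D)) / (2a) = (-0.878 +/- 1.094936) / (-0.214).
  z_1 = (-0.878 + 1.094936) / (-0.214) = -1.0137,   |z_1| = 1.0137.
  z_2 = (-0.878 - 1.094936) / (-0.214) = 9.2193,   |z_2| = 9.2193.
Moduli of all roots: 1.0137, 9.2193.
All moduli strictly greater than 1? Yes.
Verdict: Stationary.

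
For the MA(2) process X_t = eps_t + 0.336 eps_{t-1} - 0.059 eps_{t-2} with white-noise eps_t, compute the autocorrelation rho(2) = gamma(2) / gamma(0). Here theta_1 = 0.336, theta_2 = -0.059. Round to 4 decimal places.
\rho(2) = -0.0528

For an MA(q) process with theta_0 = 1, the autocovariance is
  gamma(k) = sigma^2 * sum_{i=0..q-k} theta_i * theta_{i+k},
and rho(k) = gamma(k) / gamma(0). Sigma^2 cancels.
  numerator   = (1)*(-0.059) = -0.059.
  denominator = (1)^2 + (0.336)^2 + (-0.059)^2 = 1.116377.
  rho(2) = -0.059 / 1.116377 = -0.0528.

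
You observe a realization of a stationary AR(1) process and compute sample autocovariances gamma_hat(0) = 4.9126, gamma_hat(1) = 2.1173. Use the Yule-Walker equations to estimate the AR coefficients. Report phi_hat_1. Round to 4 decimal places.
\hat\phi_{1} = 0.4310

The Yule-Walker equations for an AR(p) process read, in matrix form,
  Gamma_p phi = r_p,   with   (Gamma_p)_{ij} = gamma(|i - j|),
                       (r_p)_i = gamma(i),   i,j = 1..p.
Substitute the sample gammas (Toeplitz matrix and right-hand side of size 1):
  Gamma_p = [[4.9126]]
  r_p     = [2.1173]
With p = 1 this is the single equation gamma(0) phi_1 = gamma(1):
  phi_hat_1 = gamma(1) / gamma(0) = 2.1173 / 4.9126 = 0.4310.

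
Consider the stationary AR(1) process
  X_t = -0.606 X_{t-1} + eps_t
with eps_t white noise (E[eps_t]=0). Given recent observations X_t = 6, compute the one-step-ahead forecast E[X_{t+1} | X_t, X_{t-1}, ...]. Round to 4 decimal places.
E[X_{t+1} \mid \mathcal F_t] = -3.6360

For an AR(p) model X_t = c + sum_i phi_i X_{t-i} + eps_t, the
one-step-ahead conditional mean is
  E[X_{t+1} | X_t, ...] = c + sum_i phi_i X_{t+1-i}.
Substitute known values:
  E[X_{t+1} | ...] = (-0.606) * (6)
                   = -3.6360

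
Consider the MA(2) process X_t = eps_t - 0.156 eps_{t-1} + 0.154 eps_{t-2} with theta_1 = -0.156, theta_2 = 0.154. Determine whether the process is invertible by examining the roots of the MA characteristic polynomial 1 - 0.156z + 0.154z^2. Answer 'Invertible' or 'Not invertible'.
\text{Invertible}

The MA(q) characteristic polynomial is P(z) = 1 - 0.156z + 0.154z^2.
Invertibility requires all roots to lie outside the unit circle, i.e. |z| > 1 for every root.
Set 1 + (-0.156) z + (0.154) z^2 = 0, i.e. a z^2 + b z + c = 0 with a = 0.154, b = -0.156, c = 1.
Discriminant D = b^2 - 4ac = (-0.156)^2 - 4*(0.154)*1 = 0.024336 - (0.616) = -0.591664.
D < 0, so the roots are the complex-conjugate pair z = (-b +/- i sqrt(-D)) / (2a) = 0.5065 +/- 2.4974i.
For a conjugate pair |z|^2 = z * conj(z) = (product of roots) = c/a = 1/(0.154) = 6.493506, so |z| = sqrt(6.493506) = 2.5482 for both roots.
Moduli of all roots: 2.5482, 2.5482.
All moduli strictly greater than 1? Yes.
Verdict: Invertible.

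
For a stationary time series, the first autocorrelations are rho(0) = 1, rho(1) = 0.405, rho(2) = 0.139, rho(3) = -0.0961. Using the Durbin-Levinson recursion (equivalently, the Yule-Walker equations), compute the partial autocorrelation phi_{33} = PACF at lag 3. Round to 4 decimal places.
\phi_{33} = -0.1700

The PACF at lag k is phi_{kk}, the last component of the solution
to the Yule-Walker system G_k phi = r_k where
  (G_k)_{ij} = rho(|i - j|), (r_k)_i = rho(i), i,j = 1..k.
Equivalently, Durbin-Levinson gives phi_{kk} iteratively:
  phi_{11} = rho(1)
  phi_{kk} = [rho(k) - sum_{j=1..k-1} phi_{k-1,j} rho(k-j)]
            / [1 - sum_{j=1..k-1} phi_{k-1,j} rho(j)],
  phi_{k,j} = phi_{k-1,j} - phi_{kk} phi_{k-1,k-j},  j = 1..k-1.
Step k = 1:
  phi_11 = rho(1) = 0.405.
Step k = 2:
  phi_22 = [rho(2) - phi_11 rho(1)] / [1 - phi_11 rho(1)] = [0.139 - (0.405)(0.405)] / [1 - (0.405)(0.405)]
         = -0.025025 / 0.835975 = -0.029935.
  Update: phi_21 = phi_11 - phi_22 phi_11 = 0.405 - (-0.029935)(0.405) = 0.417124.
Step k = 3:
  phi_33 = [rho(3) - phi_21 rho(2) - phi_22 rho(1)] / [1 - phi_21 rho(1) - phi_22 rho(2)]
    numerator   = -0.0961 - (0.417124)(0.139) - (-0.029935)(0.405) = -0.14195648
    denominator = 1 - (0.417124)(0.405) - (-0.029935)(0.139) = 0.83522587
  phi_33 = -0.14195648 / 0.83522587 = -0.17.
Therefore phi_{33} = -0.1700.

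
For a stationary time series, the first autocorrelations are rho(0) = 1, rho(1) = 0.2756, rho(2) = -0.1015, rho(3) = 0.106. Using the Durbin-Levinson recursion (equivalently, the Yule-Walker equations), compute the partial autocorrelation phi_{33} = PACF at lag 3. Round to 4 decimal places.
\phi_{33} = 0.2160

The PACF at lag k is phi_{kk}, the last component of the solution
to the Yule-Walker system G_k phi = r_k where
  (G_k)_{ij} = rho(|i - j|), (r_k)_i = rho(i), i,j = 1..k.
Equivalently, Durbin-Levinson gives phi_{kk} iteratively:
  phi_{11} = rho(1)
  phi_{kk} = [rho(k) - sum_{j=1..k-1} phi_{k-1,j} rho(k-j)]
            / [1 - sum_{j=1..k-1} phi_{k-1,j} rho(j)],
  phi_{k,j} = phi_{k-1,j} - phi_{kk} phi_{k-1,k-j},  j = 1..k-1.
Step k = 1:
  phi_11 = rho(1) = 0.2756.
Step k = 2:
  phi_22 = [rho(2) - phi_11 rho(1)] / [1 - phi_11 rho(1)] = [-0.1015 - (0.2756)(0.2756)] / [1 - (0.2756)(0.2756)]
         = -0.17745536 / 0.92404464 = -0.192042.
  Update: phi_21 = phi_11 - phi_22 phi_11 = 0.2756 - (-0.192042)(0.2756) = 0.328527.
Step k = 3:
  phi_33 = [rho(3) - phi_21 rho(2) - phi_22 rho(1)] / [1 - phi_21 rho(1) - phi_22 rho(2)]
    numerator   = 0.106 - (0.328527)(-0.1015) - (-0.192042)(0.2756) = 0.19227224
    denominator = 1 - (0.328527)(0.2756) - (-0.192042)(-0.1015) = 0.88996576
  phi_33 = 0.19227224 / 0.88996576 = 0.216.
Therefore phi_{33} = 0.2160.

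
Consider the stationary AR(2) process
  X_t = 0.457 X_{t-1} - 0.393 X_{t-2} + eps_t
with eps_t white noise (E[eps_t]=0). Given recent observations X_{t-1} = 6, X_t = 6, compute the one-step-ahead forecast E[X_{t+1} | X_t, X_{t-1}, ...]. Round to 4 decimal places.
E[X_{t+1} \mid \mathcal F_t] = 0.3840

For an AR(p) model X_t = c + sum_i phi_i X_{t-i} + eps_t, the
one-step-ahead conditional mean is
  E[X_{t+1} | X_t, ...] = c + sum_i phi_i X_{t+1-i}.
Substitute known values:
  E[X_{t+1} | ...] = (0.457) * (6) + (-0.393) * (6)
                   = 0.3840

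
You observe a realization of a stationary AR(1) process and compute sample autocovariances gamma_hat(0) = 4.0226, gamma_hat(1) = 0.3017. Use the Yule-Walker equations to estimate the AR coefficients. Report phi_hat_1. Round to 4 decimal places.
\hat\phi_{1} = 0.0750

The Yule-Walker equations for an AR(p) process read, in matrix form,
  Gamma_p phi = r_p,   with   (Gamma_p)_{ij} = gamma(|i - j|),
                       (r_p)_i = gamma(i),   i,j = 1..p.
Substitute the sample gammas (Toeplitz matrix and right-hand side of size 1):
  Gamma_p = [[4.0226]]
  r_p     = [0.3017]
With p = 1 this is the single equation gamma(0) phi_1 = gamma(1):
  phi_hat_1 = gamma(1) / gamma(0) = 0.3017 / 4.0226 = 0.0750.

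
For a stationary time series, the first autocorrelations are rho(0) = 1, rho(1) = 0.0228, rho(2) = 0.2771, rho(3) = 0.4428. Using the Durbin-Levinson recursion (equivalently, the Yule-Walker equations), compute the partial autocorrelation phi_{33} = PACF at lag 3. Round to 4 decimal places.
\phi_{33} = 0.4680

The PACF at lag k is phi_{kk}, the last component of the solution
to the Yule-Walker system G_k phi = r_k where
  (G_k)_{ij} = rho(|i - j|), (r_k)_i = rho(i), i,j = 1..k.
Equivalently, Durbin-Levinson gives phi_{kk} iteratively:
  phi_{11} = rho(1)
  phi_{kk} = [rho(k) - sum_{j=1..k-1} phi_{k-1,j} rho(k-j)]
            / [1 - sum_{j=1..k-1} phi_{k-1,j} rho(j)],
  phi_{k,j} = phi_{k-1,j} - phi_{kk} phi_{k-1,k-j},  j = 1..k-1.
Step k = 1:
  phi_11 = rho(1) = 0.0228.
Step k = 2:
  phi_22 = [rho(2) - phi_11 rho(1)] / [1 - phi_11 rho(1)] = [0.2771 - (0.0228)(0.0228)] / [1 - (0.0228)(0.0228)]
         = 0.27658016 / 0.99948016 = 0.276724.
  Update: phi_21 = phi_11 - phi_22 phi_11 = 0.0228 - (0.276724)(0.0228) = 0.016491.
Step k = 3:
  phi_33 = [rho(3) - phi_21 rho(2) - phi_22 rho(1)] / [1 - phi_21 rho(1) - phi_22 rho(2)]
    numerator   = 0.4428 - (0.016491)(0.2771) - (0.276724)(0.0228) = 0.43192112
    denominator = 1 - (0.016491)(0.0228) - (0.276724)(0.2771) = 0.92294379
  phi_33 = 0.43192112 / 0.92294379 = 0.468.
Therefore phi_{33} = 0.4680.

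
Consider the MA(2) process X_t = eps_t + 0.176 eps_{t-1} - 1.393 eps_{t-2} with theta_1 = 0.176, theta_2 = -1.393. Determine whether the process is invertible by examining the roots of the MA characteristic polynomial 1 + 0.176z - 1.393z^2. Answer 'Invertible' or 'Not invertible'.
\text{Not invertible}

The MA(q) characteristic polynomial is P(z) = 1 + 0.176z - 1.393z^2.
Invertibility requires all roots to lie outside the unit circle, i.e. |z| > 1 for every root.
Set 1 + (0.176) z + (-1.393) z^2 = 0, i.e. a z^2 + b z + c = 0 with a = -1.393, b = 0.176, c = 1.
Discriminant D = b^2 - 4ac = (0.176)^2 - 4*(-1.393)*1 = 0.030976 - (-5.572) = 5.602976.
D >= 0, so the roots are real: z = (-b +/- sqrt(D)) / (2a) = (-0.176 +/- 2.367061) / (-2.786).
  z_1 = (-0.176 + 2.367061) / (-2.786) = -0.7865,   |z_1| = 0.7865.
  z_2 = (-0.176 - 2.367061) / (-2.786) = 0.9128,   |z_2| = 0.9128.
Moduli of all roots: 0.7865, 0.9128.
All moduli strictly greater than 1? No.
Verdict: Not invertible.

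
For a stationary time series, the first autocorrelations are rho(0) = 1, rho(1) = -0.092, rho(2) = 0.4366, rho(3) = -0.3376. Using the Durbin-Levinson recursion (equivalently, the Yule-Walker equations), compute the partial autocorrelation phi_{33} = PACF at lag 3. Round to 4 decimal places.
\phi_{33} = -0.3410

The PACF at lag k is phi_{kk}, the last component of the solution
to the Yule-Walker system G_k phi = r_k where
  (G_k)_{ij} = rho(|i - j|), (r_k)_i = rho(i), i,j = 1..k.
Equivalently, Durbin-Levinson gives phi_{kk} iteratively:
  phi_{11} = rho(1)
  phi_{kk} = [rho(k) - sum_{j=1..k-1} phi_{k-1,j} rho(k-j)]
            / [1 - sum_{j=1..k-1} phi_{k-1,j} rho(j)],
  phi_{k,j} = phi_{k-1,j} - phi_{kk} phi_{k-1,k-j},  j = 1..k-1.
Step k = 1:
  phi_11 = rho(1) = -0.092.
Step k = 2:
  phi_22 = [rho(2) - phi_11 rho(1)] / [1 - phi_11 rho(1)] = [0.4366 - (-0.092)(-0.092)] / [1 - (-0.092)(-0.092)]
         = 0.428136 / 0.991536 = 0.431791.
  Update: phi_21 = phi_11 - phi_22 phi_11 = -0.092 - (0.431791)(-0.092) = -0.052275.
Step k = 3:
  phi_33 = [rho(3) - phi_21 rho(2) - phi_22 rho(1)] / [1 - phi_21 rho(1) - phi_22 rho(2)]
    numerator   = -0.3376 - (-0.052275)(0.4366) - (0.431791)(-0.092) = -0.27505188
    denominator = 1 - (-0.052275)(-0.092) - (0.431791)(0.4366) = 0.80667087
  phi_33 = -0.27505188 / 0.80667087 = -0.341.
Therefore phi_{33} = -0.3410.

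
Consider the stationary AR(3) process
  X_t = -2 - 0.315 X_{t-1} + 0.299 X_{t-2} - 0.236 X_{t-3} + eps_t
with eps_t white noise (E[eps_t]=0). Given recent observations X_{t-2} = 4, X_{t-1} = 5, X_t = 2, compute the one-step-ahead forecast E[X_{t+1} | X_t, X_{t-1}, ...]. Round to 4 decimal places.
E[X_{t+1} \mid \mathcal F_t] = -2.0790

For an AR(p) model X_t = c + sum_i phi_i X_{t-i} + eps_t, the
one-step-ahead conditional mean is
  E[X_{t+1} | X_t, ...] = c + sum_i phi_i X_{t+1-i}.
Substitute known values:
  E[X_{t+1} | ...] = -2 + (-0.315) * (2) + (0.299) * (5) + (-0.236) * (4)
                   = -2.0790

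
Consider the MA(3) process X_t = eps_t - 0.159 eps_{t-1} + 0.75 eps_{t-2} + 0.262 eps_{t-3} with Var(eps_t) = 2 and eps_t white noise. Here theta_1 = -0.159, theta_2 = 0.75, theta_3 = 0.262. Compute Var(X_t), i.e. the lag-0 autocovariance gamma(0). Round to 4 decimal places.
\gamma(0) = 3.3129

For an MA(q) process X_t = eps_t + sum_i theta_i eps_{t-i} with
Var(eps_t) = sigma^2, the variance is
  gamma(0) = sigma^2 * (1 + sum_i theta_i^2).
  sum_i theta_i^2 = (-0.159)^2 + (0.75)^2 + (0.262)^2 = 0.025281 + 0.5625 + 0.068644 = 0.656425.
  gamma(0) = 2 * (1 + 0.656425) = 2 * 1.656425 = 3.31285, which rounds to 3.3129.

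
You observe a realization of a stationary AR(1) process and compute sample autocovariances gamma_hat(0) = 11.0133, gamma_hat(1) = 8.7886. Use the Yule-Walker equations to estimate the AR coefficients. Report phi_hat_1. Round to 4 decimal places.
\hat\phi_{1} = 0.7980

The Yule-Walker equations for an AR(p) process read, in matrix form,
  Gamma_p phi = r_p,   with   (Gamma_p)_{ij} = gamma(|i - j|),
                       (r_p)_i = gamma(i),   i,j = 1..p.
Substitute the sample gammas (Toeplitz matrix and right-hand side of size 1):
  Gamma_p = [[11.0133]]
  r_p     = [8.7886]
With p = 1 this is the single equation gamma(0) phi_1 = gamma(1):
  phi_hat_1 = gamma(1) / gamma(0) = 8.7886 / 11.0133 = 0.7980.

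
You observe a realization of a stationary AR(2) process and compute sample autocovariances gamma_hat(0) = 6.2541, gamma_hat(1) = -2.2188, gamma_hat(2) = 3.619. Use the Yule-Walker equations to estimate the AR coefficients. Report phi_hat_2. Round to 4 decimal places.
\hat\phi_{2} = 0.5180

The Yule-Walker equations for an AR(p) process read, in matrix form,
  Gamma_p phi = r_p,   with   (Gamma_p)_{ij} = gamma(|i - j|),
                       (r_p)_i = gamma(i),   i,j = 1..p.
Substitute the sample gammas (Toeplitz matrix and right-hand side of size 2):
  Gamma_p = [[6.2541, -2.2188], [-2.2188, 6.2541]]
  r_p     = [-2.2188, 3.619]
Written out:
  6.2541 phi_1 - 2.2188 phi_2 = -2.2188
  -2.2188 phi_1 + 6.2541 phi_2 = 3.619
Solve by Cramer's rule:
  det = gamma(0)^2 - gamma(1)^2 = (6.2541)^2 - (-2.2188)^2 = 39.11376681 - 4.92307344 = 34.19069337
  phi_hat_1 = [gamma(1) gamma(0) - gamma(1) gamma(2)] / det = [(-2.2188)(6.2541) - (-2.2188)(3.619)] / 34.19069337 = -5.84675988 / 34.19069337 = -0.171
  phi_hat_2 = [gamma(0) gamma(2) - gamma(1)^2] / det = [(6.2541)(3.619) - (-2.2188)^2] / 34.19069337 = 17.71051446 / 34.19069337 = 0.518
So phi_hat = [-0.1710, 0.5180].
Therefore phi_hat_2 = 0.5180.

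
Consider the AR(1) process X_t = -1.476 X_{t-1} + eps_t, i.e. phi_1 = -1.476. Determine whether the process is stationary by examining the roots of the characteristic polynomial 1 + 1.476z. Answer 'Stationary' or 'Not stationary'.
\text{Not stationary}

The AR(p) characteristic polynomial is P(z) = 1 + 1.476z.
Stationarity requires all roots to lie outside the unit circle, i.e. |z| > 1 for every root.
This is linear in z: 1 + (1.476) z = 0  =>  z = -1/(1.476) = -0.677507,  |z| = 0.677507.
Moduli of all roots: 0.6775.
All moduli strictly greater than 1? No.
Verdict: Not stationary.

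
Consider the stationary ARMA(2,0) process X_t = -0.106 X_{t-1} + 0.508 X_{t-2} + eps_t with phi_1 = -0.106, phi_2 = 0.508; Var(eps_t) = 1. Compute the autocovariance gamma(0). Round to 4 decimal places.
\gamma(0) = 1.4134

Multiply the model equation by X_{t-k} and take expectations. With theta_0 = psi_0 = 1 and psi_j the MA(infinity) weights, this gives
  gamma(k) - sum_i phi_i gamma(k-i) = c_k,
  c_k = sigma^2 * sum_{j=k..q} theta_j psi_{j-k}   (c_k = 0 for k > q),
using gamma(-m) = gamma(m).
Pure AR (q = 0): c_0 = sigma^2 = 1, c_k = 0 for k >= 1.
Equations for k = 0, 1, 2 (AR order 2, c_2 = 0):
  (E0) gamma(0) = phi_1 gamma(1) + phi_2 gamma(2) + c_0
  (E1) gamma(1) = phi_1 gamma(0) + phi_2 gamma(1) + c_1
  (E2) gamma(2) = phi_1 gamma(1) + phi_2 gamma(0)
From (E1): gamma(1) = A gamma(0) + B with
  A = phi_1 / (1 - phi_2) = -0.106 / 0.492 = -0.215447,   B = c_1 / (1 - phi_2) = 0 / 0.492 = 0.
Insert (E2) into (E0): gamma(0) (1 - phi_2^2) = phi_1 (1 + phi_2) gamma(1) + c_0.
  phi_1 (1 + phi_2) = (-0.106)(1.508) = -0.159848,   1 - phi_2^2 = 0.741936.
Replace gamma(1) by A gamma(0) + B and collect gamma(0):
  gamma(0) [0.741936 - (-0.159848)(-0.215447)] = c_0 = 1
  gamma(0) * 0.707497 = 1
  gamma(0) = 1 / 0.707497 = 1.413433.
Therefore gamma(0) = 1.4134 (to 4 decimal places).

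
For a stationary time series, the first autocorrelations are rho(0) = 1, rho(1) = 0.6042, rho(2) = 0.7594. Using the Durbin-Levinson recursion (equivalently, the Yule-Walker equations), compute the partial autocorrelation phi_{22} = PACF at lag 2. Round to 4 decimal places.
\phi_{22} = 0.6211

The PACF at lag k is phi_{kk}, the last component of the solution
to the Yule-Walker system G_k phi = r_k where
  (G_k)_{ij} = rho(|i - j|), (r_k)_i = rho(i), i,j = 1..k.
Equivalently, Durbin-Levinson gives phi_{kk} iteratively:
  phi_{11} = rho(1)
  phi_{kk} = [rho(k) - sum_{j=1..k-1} phi_{k-1,j} rho(k-j)]
            / [1 - sum_{j=1..k-1} phi_{k-1,j} rho(j)],
  phi_{k,j} = phi_{k-1,j} - phi_{kk} phi_{k-1,k-j},  j = 1..k-1.
Step k = 1:
  phi_11 = rho(1) = 0.6042.
Step k = 2:
  phi_22 = [rho(2) - phi_11 rho(1)] / [1 - phi_11 rho(1)] = [0.7594 - (0.6042)(0.6042)] / [1 - (0.6042)(0.6042)]
         = 0.39434236 / 0.63494236 = 0.6211.
Therefore phi_{22} = 0.6211.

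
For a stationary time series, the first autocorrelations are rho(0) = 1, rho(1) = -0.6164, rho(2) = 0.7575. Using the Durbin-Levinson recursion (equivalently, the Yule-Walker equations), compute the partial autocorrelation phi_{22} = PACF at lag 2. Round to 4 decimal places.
\phi_{22} = 0.6089

The PACF at lag k is phi_{kk}, the last component of the solution
to the Yule-Walker system G_k phi = r_k where
  (G_k)_{ij} = rho(|i - j|), (r_k)_i = rho(i), i,j = 1..k.
Equivalently, Durbin-Levinson gives phi_{kk} iteratively:
  phi_{11} = rho(1)
  phi_{kk} = [rho(k) - sum_{j=1..k-1} phi_{k-1,j} rho(k-j)]
            / [1 - sum_{j=1..k-1} phi_{k-1,j} rho(j)],
  phi_{k,j} = phi_{k-1,j} - phi_{kk} phi_{k-1,k-j},  j = 1..k-1.
Step k = 1:
  phi_11 = rho(1) = -0.6164.
Step k = 2:
  phi_22 = [rho(2) - phi_11 rho(1)] / [1 - phi_11 rho(1)] = [0.7575 - (-0.6164)(-0.6164)] / [1 - (-0.6164)(-0.6164)]
         = 0.37755104 / 0.62005104 = 0.6089.
Therefore phi_{22} = 0.6089.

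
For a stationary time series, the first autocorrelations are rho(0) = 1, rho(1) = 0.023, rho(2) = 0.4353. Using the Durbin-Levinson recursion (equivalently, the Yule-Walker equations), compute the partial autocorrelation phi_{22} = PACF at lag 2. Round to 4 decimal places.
\phi_{22} = 0.4350

The PACF at lag k is phi_{kk}, the last component of the solution
to the Yule-Walker system G_k phi = r_k where
  (G_k)_{ij} = rho(|i - j|), (r_k)_i = rho(i), i,j = 1..k.
Equivalently, Durbin-Levinson gives phi_{kk} iteratively:
  phi_{11} = rho(1)
  phi_{kk} = [rho(k) - sum_{j=1..k-1} phi_{k-1,j} rho(k-j)]
            / [1 - sum_{j=1..k-1} phi_{k-1,j} rho(j)],
  phi_{k,j} = phi_{k-1,j} - phi_{kk} phi_{k-1,k-j},  j = 1..k-1.
Step k = 1:
  phi_11 = rho(1) = 0.023.
Step k = 2:
  phi_22 = [rho(2) - phi_11 rho(1)] / [1 - phi_11 rho(1)] = [0.4353 - (0.023)(0.023)] / [1 - (0.023)(0.023)]
         = 0.434771 / 0.999471 = 0.435.
Therefore phi_{22} = 0.4350.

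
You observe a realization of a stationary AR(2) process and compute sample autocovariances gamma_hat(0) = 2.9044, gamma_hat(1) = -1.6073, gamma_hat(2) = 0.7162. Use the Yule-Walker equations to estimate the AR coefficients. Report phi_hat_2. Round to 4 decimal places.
\hat\phi_{2} = -0.0860

The Yule-Walker equations for an AR(p) process read, in matrix form,
  Gamma_p phi = r_p,   with   (Gamma_p)_{ij} = gamma(|i - j|),
                       (r_p)_i = gamma(i),   i,j = 1..p.
Substitute the sample gammas (Toeplitz matrix and right-hand side of size 2):
  Gamma_p = [[2.9044, -1.6073], [-1.6073, 2.9044]]
  r_p     = [-1.6073, 0.7162]
Written out:
  2.9044 phi_1 - 1.6073 phi_2 = -1.6073
  -1.6073 phi_1 + 2.9044 phi_2 = 0.7162
Solve by Cramer's rule:
  det = gamma(0)^2 - gamma(1)^2 = (2.9044)^2 - (-1.6073)^2 = 8.43553936 - 2.58341329 = 5.85212607
  phi_hat_1 = [gamma(1) gamma(0) - gamma(1) gamma(2)] / det = [(-1.6073)(2.9044) - (-1.6073)(0.7162)] / 5.85212607 = -3.51709386 / 5.85212607 = -0.601
  phi_hat_2 = [gamma(0) gamma(2) - gamma(1)^2] / det = [(2.9044)(0.7162) - (-1.6073)^2] / 5.85212607 = -0.50328201 / 5.85212607 = -0.086
So phi_hat = [-0.6010, -0.0860].
Therefore phi_hat_2 = -0.0860.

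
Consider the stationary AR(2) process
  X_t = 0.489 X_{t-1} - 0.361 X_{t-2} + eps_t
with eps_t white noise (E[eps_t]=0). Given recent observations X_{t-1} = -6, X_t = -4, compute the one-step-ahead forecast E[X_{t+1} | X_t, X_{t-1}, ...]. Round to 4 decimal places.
E[X_{t+1} \mid \mathcal F_t] = 0.2100

For an AR(p) model X_t = c + sum_i phi_i X_{t-i} + eps_t, the
one-step-ahead conditional mean is
  E[X_{t+1} | X_t, ...] = c + sum_i phi_i X_{t+1-i}.
Substitute known values:
  E[X_{t+1} | ...] = (0.489) * (-4) + (-0.361) * (-6)
                   = 0.2100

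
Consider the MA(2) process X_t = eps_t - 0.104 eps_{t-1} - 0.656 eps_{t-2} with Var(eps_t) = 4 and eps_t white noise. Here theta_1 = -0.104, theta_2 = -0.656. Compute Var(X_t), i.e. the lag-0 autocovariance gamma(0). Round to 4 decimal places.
\gamma(0) = 5.7646

For an MA(q) process X_t = eps_t + sum_i theta_i eps_{t-i} with
Var(eps_t) = sigma^2, the variance is
  gamma(0) = sigma^2 * (1 + sum_i theta_i^2).
  sum_i theta_i^2 = (-0.104)^2 + (-0.656)^2 = 0.010816 + 0.430336 = 0.441152.
  gamma(0) = 4 * (1 + 0.441152) = 4 * 1.441152 = 5.764608, which rounds to 5.7646.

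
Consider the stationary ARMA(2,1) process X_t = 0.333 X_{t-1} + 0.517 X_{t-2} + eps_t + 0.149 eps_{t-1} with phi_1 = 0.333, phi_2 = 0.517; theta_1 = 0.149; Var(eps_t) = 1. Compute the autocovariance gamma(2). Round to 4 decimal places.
\gamma(2) = 2.4869

Multiply the model equation by X_{t-k} and take expectations. With theta_0 = psi_0 = 1 and psi_j the MA(infinity) weights, this gives
  gamma(k) - sum_i phi_i gamma(k-i) = c_k,
  c_k = sigma^2 * sum_{j=k..q} theta_j psi_{j-k}   (c_k = 0 for k > q),
using gamma(-m) = gamma(m).
psi-weights needed (psi_j = theta_j + sum_i phi_i psi_{j-i}):
  psi_1 = theta_1 + phi_1 = 0.149 + (0.333) = 0.482
Right-hand sides:
  c_0 = sigma^2 (1 + theta_1 psi_1) = 1 * (1 + (0.149)(0.482)) = 1 * 1.071818 = 1.071818
  c_1 = sigma^2 theta_1 = 1 * (0.149) = 0.149
  c_2 = 0
Equations for k = 0, 1, 2 (AR order 2, c_2 = 0):
  (E0) gamma(0) = phi_1 gamma(1) + phi_2 gamma(2) + c_0
  (E1) gamma(1) = phi_1 gamma(0) + phi_2 gamma(1) + c_1
  (E2) gamma(2) = phi_1 gamma(1) + phi_2 gamma(0)
From (E1): gamma(1) = A gamma(0) + B with
  A = phi_1 / (1 - phi_2) = 0.333 / 0.483 = 0.689441,   B = c_1 / (1 - phi_2) = 0.149 / 0.483 = 0.308489.
Insert (E2) into (E0): gamma(0) (1 - phi_2^2) = phi_1 (1 + phi_2) gamma(1) + c_0.
  phi_1 (1 + phi_2) = (0.333)(1.517) = 0.505161,   1 - phi_2^2 = 0.732711.
Replace gamma(1) by A gamma(0) + B and collect gamma(0):
  gamma(0) [0.732711 - (0.505161)(0.689441)] = (0.505161)(0.308489) + 1.071818
  gamma(0) * 0.384432 = 1.227654
  gamma(0) = 1.227654 / 0.384432 = 3.193422.
  gamma(1) = A gamma(0) + B = (0.689441)(3.193422) + (0.308489) = 2.510164.
  gamma(2) = phi_1 gamma(1) + phi_2 gamma(0) = (0.333)(2.510164) + (0.517)(3.193422) = 2.486884.
Therefore gamma(2) = 2.4869 (to 4 decimal places).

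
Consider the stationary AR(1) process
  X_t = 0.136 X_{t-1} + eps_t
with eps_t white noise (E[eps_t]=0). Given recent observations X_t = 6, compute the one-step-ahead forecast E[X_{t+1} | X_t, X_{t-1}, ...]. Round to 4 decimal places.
E[X_{t+1} \mid \mathcal F_t] = 0.8160

For an AR(p) model X_t = c + sum_i phi_i X_{t-i} + eps_t, the
one-step-ahead conditional mean is
  E[X_{t+1} | X_t, ...] = c + sum_i phi_i X_{t+1-i}.
Substitute known values:
  E[X_{t+1} | ...] = (0.136) * (6)
                   = 0.8160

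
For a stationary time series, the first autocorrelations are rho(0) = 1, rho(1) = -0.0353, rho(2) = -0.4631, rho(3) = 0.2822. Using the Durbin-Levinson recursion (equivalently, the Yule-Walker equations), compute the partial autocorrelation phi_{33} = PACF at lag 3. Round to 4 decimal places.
\phi_{33} = 0.3089

The PACF at lag k is phi_{kk}, the last component of the solution
to the Yule-Walker system G_k phi = r_k where
  (G_k)_{ij} = rho(|i - j|), (r_k)_i = rho(i), i,j = 1..k.
Equivalently, Durbin-Levinson gives phi_{kk} iteratively:
  phi_{11} = rho(1)
  phi_{kk} = [rho(k) - sum_{j=1..k-1} phi_{k-1,j} rho(k-j)]
            / [1 - sum_{j=1..k-1} phi_{k-1,j} rho(j)],
  phi_{k,j} = phi_{k-1,j} - phi_{kk} phi_{k-1,k-j},  j = 1..k-1.
Step k = 1:
  phi_11 = rho(1) = -0.0353.
Step k = 2:
  phi_22 = [rho(2) - phi_11 rho(1)] / [1 - phi_11 rho(1)] = [-0.4631 - (-0.0353)(-0.0353)] / [1 - (-0.0353)(-0.0353)]
         = -0.46434609 / 0.99875391 = -0.464925.
  Update: phi_21 = phi_11 - phi_22 phi_11 = -0.0353 - (-0.464925)(-0.0353) = -0.051712.
Step k = 3:
  phi_33 = [rho(3) - phi_21 rho(2) - phi_22 rho(1)] / [1 - phi_21 rho(1) - phi_22 rho(2)]
    numerator   = 0.2822 - (-0.051712)(-0.4631) - (-0.464925)(-0.0353) = 0.24184037
    denominator = 1 - (-0.051712)(-0.0353) - (-0.464925)(-0.4631) = 0.7828676
  phi_33 = 0.24184037 / 0.7828676 = 0.3089.
Therefore phi_{33} = 0.3089.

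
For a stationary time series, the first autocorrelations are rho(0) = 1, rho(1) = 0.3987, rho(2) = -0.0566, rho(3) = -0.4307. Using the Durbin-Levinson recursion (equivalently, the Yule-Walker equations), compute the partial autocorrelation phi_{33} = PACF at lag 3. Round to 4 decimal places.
\phi_{33} = -0.3820

The PACF at lag k is phi_{kk}, the last component of the solution
to the Yule-Walker system G_k phi = r_k where
  (G_k)_{ij} = rho(|i - j|), (r_k)_i = rho(i), i,j = 1..k.
Equivalently, Durbin-Levinson gives phi_{kk} iteratively:
  phi_{11} = rho(1)
  phi_{kk} = [rho(k) - sum_{j=1..k-1} phi_{k-1,j} rho(k-j)]
            / [1 - sum_{j=1..k-1} phi_{k-1,j} rho(j)],
  phi_{k,j} = phi_{k-1,j} - phi_{kk} phi_{k-1,k-j},  j = 1..k-1.
Step k = 1:
  phi_11 = rho(1) = 0.3987.
Step k = 2:
  phi_22 = [rho(2) - phi_11 rho(1)] / [1 - phi_11 rho(1)] = [-0.0566 - (0.3987)(0.3987)] / [1 - (0.3987)(0.3987)]
         = -0.21556169 / 0.84103831 = -0.256304.
  Update: phi_21 = phi_11 - phi_22 phi_11 = 0.3987 - (-0.256304)(0.3987) = 0.500889.
Step k = 3:
  phi_33 = [rho(3) - phi_21 rho(2) - phi_22 rho(1)] / [1 - phi_21 rho(1) - phi_22 rho(2)]
    numerator   = -0.4307 - (0.500889)(-0.0566) - (-0.256304)(0.3987) = -0.30016121
    denominator = 1 - (0.500889)(0.3987) - (-0.256304)(-0.0566) = 0.78578893
  phi_33 = -0.30016121 / 0.78578893 = -0.382.
Therefore phi_{33} = -0.3820.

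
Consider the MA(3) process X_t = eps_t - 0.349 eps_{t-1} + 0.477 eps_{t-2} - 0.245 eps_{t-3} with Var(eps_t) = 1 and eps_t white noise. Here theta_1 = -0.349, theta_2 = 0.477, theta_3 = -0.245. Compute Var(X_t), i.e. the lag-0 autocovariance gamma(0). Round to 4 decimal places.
\gamma(0) = 1.4094

For an MA(q) process X_t = eps_t + sum_i theta_i eps_{t-i} with
Var(eps_t) = sigma^2, the variance is
  gamma(0) = sigma^2 * (1 + sum_i theta_i^2).
  sum_i theta_i^2 = (-0.349)^2 + (0.477)^2 + (-0.245)^2 = 0.121801 + 0.227529 + 0.060025 = 0.409355.
  gamma(0) = 1 * (1 + 0.409355) = 1 * 1.409355 = 1.409355, which rounds to 1.4094.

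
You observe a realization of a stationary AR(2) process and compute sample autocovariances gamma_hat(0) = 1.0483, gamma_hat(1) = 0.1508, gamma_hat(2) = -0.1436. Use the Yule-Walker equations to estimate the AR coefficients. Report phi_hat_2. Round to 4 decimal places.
\hat\phi_{2} = -0.1610

The Yule-Walker equations for an AR(p) process read, in matrix form,
  Gamma_p phi = r_p,   with   (Gamma_p)_{ij} = gamma(|i - j|),
                       (r_p)_i = gamma(i),   i,j = 1..p.
Substitute the sample gammas (Toeplitz matrix and right-hand side of size 2):
  Gamma_p = [[1.0483, 0.1508], [0.1508, 1.0483]]
  r_p     = [0.1508, -0.1436]
Written out:
  1.0483 phi_1 + 0.1508 phi_2 = 0.1508
  0.1508 phi_1 + 1.0483 phi_2 = -0.1436
Solve by Cramer's rule:
  det = gamma(0)^2 - gamma(1)^2 = (1.0483)^2 - (0.1508)^2 = 1.09893289 - 0.02274064 = 1.07619225
  phi_hat_1 = [gamma(1) gamma(0) - gamma(1) gamma(2)] / det = [(0.1508)(1.0483) - (0.1508)(-0.1436)] / 1.07619225 = 0.17973852 / 1.07619225 = 0.167
  phi_hat_2 = [gamma(0) gamma(2) - gamma(1)^2] / det = [(1.0483)(-0.1436) - (0.1508)^2] / 1.07619225 = -0.17327652 / 1.07619225 = -0.161
So phi_hat = [0.1670, -0.1610].
Therefore phi_hat_2 = -0.1610.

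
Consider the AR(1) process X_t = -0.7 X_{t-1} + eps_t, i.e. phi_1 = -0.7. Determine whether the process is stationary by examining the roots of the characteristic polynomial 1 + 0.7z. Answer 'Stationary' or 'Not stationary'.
\text{Stationary}

The AR(p) characteristic polynomial is P(z) = 1 + 0.7z.
Stationarity requires all roots to lie outside the unit circle, i.e. |z| > 1 for every root.
This is linear in z: 1 + (0.7) z = 0  =>  z = -1/(0.7) = -1.428571,  |z| = 1.428571.
Moduli of all roots: 1.4286.
All moduli strictly greater than 1? Yes.
Verdict: Stationary.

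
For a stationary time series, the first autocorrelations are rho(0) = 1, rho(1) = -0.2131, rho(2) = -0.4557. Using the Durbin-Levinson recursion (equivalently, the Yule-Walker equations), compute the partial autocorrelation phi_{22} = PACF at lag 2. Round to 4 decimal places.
\phi_{22} = -0.5250

The PACF at lag k is phi_{kk}, the last component of the solution
to the Yule-Walker system G_k phi = r_k where
  (G_k)_{ij} = rho(|i - j|), (r_k)_i = rho(i), i,j = 1..k.
Equivalently, Durbin-Levinson gives phi_{kk} iteratively:
  phi_{11} = rho(1)
  phi_{kk} = [rho(k) - sum_{j=1..k-1} phi_{k-1,j} rho(k-j)]
            / [1 - sum_{j=1..k-1} phi_{k-1,j} rho(j)],
  phi_{k,j} = phi_{k-1,j} - phi_{kk} phi_{k-1,k-j},  j = 1..k-1.
Step k = 1:
  phi_11 = rho(1) = -0.2131.
Step k = 2:
  phi_22 = [rho(2) - phi_11 rho(1)] / [1 - phi_11 rho(1)] = [-0.4557 - (-0.2131)(-0.2131)] / [1 - (-0.2131)(-0.2131)]
         = -0.50111161 / 0.95458839 = -0.525.
Therefore phi_{22} = -0.5250.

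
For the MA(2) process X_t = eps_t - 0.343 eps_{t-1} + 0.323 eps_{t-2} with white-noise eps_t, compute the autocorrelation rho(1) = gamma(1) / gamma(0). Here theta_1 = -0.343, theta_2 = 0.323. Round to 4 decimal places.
\rho(1) = -0.3714

For an MA(q) process with theta_0 = 1, the autocovariance is
  gamma(k) = sigma^2 * sum_{i=0..q-k} theta_i * theta_{i+k},
and rho(k) = gamma(k) / gamma(0). Sigma^2 cancels.
  numerator   = (1)*(-0.343) + (-0.343)*(0.323) = -0.453789.
  denominator = (1)^2 + (-0.343)^2 + (0.323)^2 = 1.221978.
  rho(1) = -0.453789 / 1.221978 = -0.3714.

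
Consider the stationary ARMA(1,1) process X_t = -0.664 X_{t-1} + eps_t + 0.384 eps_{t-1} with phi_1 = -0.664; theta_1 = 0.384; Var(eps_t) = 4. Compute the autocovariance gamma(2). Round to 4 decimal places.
\gamma(2) = 0.9910

Multiply the model equation by X_{t-k} and take expectations. With theta_0 = psi_0 = 1 and psi_j the MA(infinity) weights, this gives
  gamma(k) - sum_i phi_i gamma(k-i) = c_k,
  c_k = sigma^2 * sum_{j=k..q} theta_j psi_{j-k}   (c_k = 0 for k > q),
using gamma(-m) = gamma(m).
psi-weights needed (psi_j = theta_j + sum_i phi_i psi_{j-i}):
  psi_1 = theta_1 + phi_1 = 0.384 + (-0.664) = -0.28
Right-hand sides:
  c_0 = sigma^2 (1 + theta_1 psi_1) = 4 * (1 + (0.384)(-0.28)) = 4 * 0.89248 = 3.56992
  c_1 = sigma^2 theta_1 = 4 * (0.384) = 1.536
  c_2 = 0
Equations for k = 0 and k = 1 (AR order 1):
  gamma(0) = phi_1 gamma(1) + c_0
  gamma(1) = phi_1 gamma(0) + c_1
Substituting the second into the first: gamma(0) (1 - phi_1^2) = c_0 + phi_1 c_1, so
  gamma(0) = (c_0 + phi_1 c_1) / (1 - phi_1^2) = (3.56992 + (-0.664)(1.536)) / (1 - (-0.664)^2) = 2.550016 / 0.559104 = 4.560897.
  gamma(1) = phi_1 gamma(0) + c_1 = (-0.664)(4.560897) + (1.536) = -1.492436.
For k = 2 (> q): gamma(2) = phi_1 gamma(1) = (-0.664)(-1.492436) = 0.990977.
Therefore gamma(2) = 0.9910 (to 4 decimal places).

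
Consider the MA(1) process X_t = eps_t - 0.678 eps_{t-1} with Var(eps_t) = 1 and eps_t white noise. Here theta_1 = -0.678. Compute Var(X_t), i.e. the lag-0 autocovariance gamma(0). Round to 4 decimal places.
\gamma(0) = 1.4597

For an MA(q) process X_t = eps_t + sum_i theta_i eps_{t-i} with
Var(eps_t) = sigma^2, the variance is
  gamma(0) = sigma^2 * (1 + sum_i theta_i^2).
  sum_i theta_i^2 = (-0.678)^2 = 0.459684.
  gamma(0) = 1 * (1 + 0.459684) = 1 * 1.459684 = 1.459684, which rounds to 1.4597.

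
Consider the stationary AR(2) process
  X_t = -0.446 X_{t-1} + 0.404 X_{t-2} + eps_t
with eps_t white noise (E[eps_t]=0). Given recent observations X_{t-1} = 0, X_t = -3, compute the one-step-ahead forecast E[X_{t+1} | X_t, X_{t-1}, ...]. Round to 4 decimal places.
E[X_{t+1} \mid \mathcal F_t] = 1.3380

For an AR(p) model X_t = c + sum_i phi_i X_{t-i} + eps_t, the
one-step-ahead conditional mean is
  E[X_{t+1} | X_t, ...] = c + sum_i phi_i X_{t+1-i}.
Substitute known values:
  E[X_{t+1} | ...] = (-0.446) * (-3) + (0.404) * (0)
                   = 1.3380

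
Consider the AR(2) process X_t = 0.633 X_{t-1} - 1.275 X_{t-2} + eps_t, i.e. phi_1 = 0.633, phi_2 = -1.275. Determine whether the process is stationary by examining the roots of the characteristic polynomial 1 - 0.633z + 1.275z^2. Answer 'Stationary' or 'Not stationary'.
\text{Not stationary}

The AR(p) characteristic polynomial is P(z) = 1 - 0.633z + 1.275z^2.
Stationarity requires all roots to lie outside the unit circle, i.e. |z| > 1 for every root.
Set 1 + (-0.633) z + (1.275) z^2 = 0, i.e. a z^2 + b z + c = 0 with a = 1.275, b = -0.633, c = 1.
Discriminant D = b^2 - 4ac = (-0.633)^2 - 4*(1.275)*1 = 0.400689 - (5.1) = -4.699311.
D < 0, so the roots are the complex-conjugate pair z = (-b +/- i sqrt(-D)) / (2a) = 0.2482 +/- 0.8501i.
For a conjugate pair |z|^2 = z * conj(z) = (product of roots) = c/a = 1/(1.275) = 0.784314, so |z| = sqrt(0.784314) = 0.8856 for both roots.
Moduli of all roots: 0.8856, 0.8856.
All moduli strictly greater than 1? No.
Verdict: Not stationary.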